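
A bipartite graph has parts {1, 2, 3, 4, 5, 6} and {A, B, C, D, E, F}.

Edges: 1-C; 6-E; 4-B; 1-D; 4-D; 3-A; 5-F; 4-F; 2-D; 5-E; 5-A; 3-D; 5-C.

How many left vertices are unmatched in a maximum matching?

A valid assignment of size 6: 1→C, 2→D, 3→A, 4→B, 5→F, 6→E.
This saturates every left vertex, so 6 is the maximum.
That matches 6 of the 6, leaving 0 unmatched; no matching can do better.

0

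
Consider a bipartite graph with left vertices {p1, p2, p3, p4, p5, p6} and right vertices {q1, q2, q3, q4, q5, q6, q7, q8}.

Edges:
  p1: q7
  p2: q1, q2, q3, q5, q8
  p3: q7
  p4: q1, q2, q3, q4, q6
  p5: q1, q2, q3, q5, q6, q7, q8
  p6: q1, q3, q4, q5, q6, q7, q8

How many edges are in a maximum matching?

5

A valid assignment of size 5: p1-q7, p2-q8, p4-q4, p5-q1, p6-q6.
The set {p1, p3} has only 1 neighbour ({q7}), so by Hall's theorem at most 5 of the 6 left vertices can be matched.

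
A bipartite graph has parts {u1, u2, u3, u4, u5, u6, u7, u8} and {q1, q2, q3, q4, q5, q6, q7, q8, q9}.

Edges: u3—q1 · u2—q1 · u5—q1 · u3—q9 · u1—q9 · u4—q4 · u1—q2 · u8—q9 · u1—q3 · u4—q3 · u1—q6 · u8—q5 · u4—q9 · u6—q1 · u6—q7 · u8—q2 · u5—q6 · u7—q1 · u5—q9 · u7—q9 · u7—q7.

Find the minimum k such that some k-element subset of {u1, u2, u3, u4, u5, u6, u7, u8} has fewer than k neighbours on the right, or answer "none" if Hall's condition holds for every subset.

Take S = {u2, u3, u6, u7}. Its neighbourhood is {q1, q7, q9}, so |N(S)| = 3 < |S| = 4.
Every subset of size less than 4 has at least as many neighbours as members, so 4 is the minimum.

4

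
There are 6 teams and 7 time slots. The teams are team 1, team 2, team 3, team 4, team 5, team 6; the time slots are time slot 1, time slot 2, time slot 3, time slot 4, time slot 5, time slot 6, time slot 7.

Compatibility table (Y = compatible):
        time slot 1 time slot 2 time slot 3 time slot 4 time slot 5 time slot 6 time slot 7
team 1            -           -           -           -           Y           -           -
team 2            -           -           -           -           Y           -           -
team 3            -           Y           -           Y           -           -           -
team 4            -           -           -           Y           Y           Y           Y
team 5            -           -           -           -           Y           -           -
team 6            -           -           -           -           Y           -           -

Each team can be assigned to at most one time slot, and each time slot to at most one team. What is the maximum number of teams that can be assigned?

3

A valid assignment of size 3: team 1→time slot 5, team 3→time slot 2, team 4→time slot 4.
The set {team 1, team 2, team 5, team 6} has only 1 neighbour ({time slot 5}), so by Hall's theorem at most 3 of the 6 teams can be matched.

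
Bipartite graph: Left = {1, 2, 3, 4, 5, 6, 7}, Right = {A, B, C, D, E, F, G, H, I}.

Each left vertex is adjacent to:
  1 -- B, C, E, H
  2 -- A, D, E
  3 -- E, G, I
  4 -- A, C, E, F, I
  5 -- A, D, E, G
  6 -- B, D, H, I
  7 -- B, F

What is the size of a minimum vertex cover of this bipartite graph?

The 7 edges 1–C, 2–A, 3–G, 4–F, 5–E, 6–D, 7–B form a matching, so any vertex cover needs at least 7 vertices (one per matched edge).
Conversely {1, 2, 3, 4, 5, 6, 7} meets every edge and has exactly 7 vertices, so 7 is optimal.

7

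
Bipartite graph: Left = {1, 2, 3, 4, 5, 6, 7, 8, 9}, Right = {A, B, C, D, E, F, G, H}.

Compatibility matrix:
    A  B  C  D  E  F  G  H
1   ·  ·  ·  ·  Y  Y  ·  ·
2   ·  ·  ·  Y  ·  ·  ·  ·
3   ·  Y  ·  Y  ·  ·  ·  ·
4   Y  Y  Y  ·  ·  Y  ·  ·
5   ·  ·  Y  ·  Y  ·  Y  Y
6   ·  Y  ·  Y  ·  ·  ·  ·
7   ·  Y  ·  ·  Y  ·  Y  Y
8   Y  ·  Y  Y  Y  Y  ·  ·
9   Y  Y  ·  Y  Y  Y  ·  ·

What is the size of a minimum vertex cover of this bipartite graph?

8

The 8 edges 1–F, 2–D, 3–B, 4–C, 5–G, 7–H, 8–E, 9–A form a matching, so any vertex cover needs at least 8 vertices (one per matched edge).
Conversely {1, 4, 5, 7, 8, 9, B, D} meets every edge and has exactly 8 vertices, so 8 is optimal.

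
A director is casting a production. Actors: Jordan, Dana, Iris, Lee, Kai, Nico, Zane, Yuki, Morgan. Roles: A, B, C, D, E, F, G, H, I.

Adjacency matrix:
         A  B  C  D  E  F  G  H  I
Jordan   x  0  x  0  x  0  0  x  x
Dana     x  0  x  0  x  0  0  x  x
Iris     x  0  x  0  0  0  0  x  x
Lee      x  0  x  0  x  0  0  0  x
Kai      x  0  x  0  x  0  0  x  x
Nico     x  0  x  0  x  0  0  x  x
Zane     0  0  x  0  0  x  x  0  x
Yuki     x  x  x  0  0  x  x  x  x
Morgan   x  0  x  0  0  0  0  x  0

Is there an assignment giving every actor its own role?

The set {Jordan, Dana, Iris, Lee, Kai, Nico, Morgan} has only 5 neighbours ({A, C, E, H, I}), so by Hall's theorem at most 7 of the 9 actors can be matched.
Hence no matching covers every actor.

No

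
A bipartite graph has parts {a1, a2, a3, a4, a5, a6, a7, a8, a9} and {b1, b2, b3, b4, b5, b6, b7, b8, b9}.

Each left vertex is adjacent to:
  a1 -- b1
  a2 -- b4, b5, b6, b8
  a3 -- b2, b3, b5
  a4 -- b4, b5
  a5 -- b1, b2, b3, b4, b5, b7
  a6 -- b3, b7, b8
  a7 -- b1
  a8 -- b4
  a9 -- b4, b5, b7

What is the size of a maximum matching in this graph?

8

For example, pair a1-b1, a2-b6, a3-b3, a4-b5, a5-b2, a6-b8, a8-b4, a9-b7.
The set {a1, a7} has only 1 neighbour ({b1}), so by Hall's theorem at most 8 of the 9 left vertices can be matched.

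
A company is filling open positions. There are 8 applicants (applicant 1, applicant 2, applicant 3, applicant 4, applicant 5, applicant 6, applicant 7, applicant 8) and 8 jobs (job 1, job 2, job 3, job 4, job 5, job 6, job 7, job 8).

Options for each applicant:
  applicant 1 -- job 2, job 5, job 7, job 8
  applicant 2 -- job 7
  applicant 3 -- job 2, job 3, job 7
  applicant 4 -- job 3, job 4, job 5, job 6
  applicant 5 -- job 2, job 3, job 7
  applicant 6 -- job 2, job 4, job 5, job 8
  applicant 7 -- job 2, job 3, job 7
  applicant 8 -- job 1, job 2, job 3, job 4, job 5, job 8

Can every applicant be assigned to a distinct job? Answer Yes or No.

The set {applicant 2, applicant 3, applicant 5, applicant 7} has only 3 neighbours ({job 2, job 3, job 7}), so by Hall's theorem at most 7 of the 8 applicants can be matched.
Hence no matching covers every applicant.

No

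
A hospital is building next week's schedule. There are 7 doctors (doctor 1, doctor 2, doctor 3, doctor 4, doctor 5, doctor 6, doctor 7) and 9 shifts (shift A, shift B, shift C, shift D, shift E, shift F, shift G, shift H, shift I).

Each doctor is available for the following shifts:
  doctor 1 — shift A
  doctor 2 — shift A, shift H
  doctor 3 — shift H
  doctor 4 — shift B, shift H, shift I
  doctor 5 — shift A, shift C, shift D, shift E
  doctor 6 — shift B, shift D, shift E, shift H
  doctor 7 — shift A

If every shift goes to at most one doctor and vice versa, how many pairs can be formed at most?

5

A valid assignment of size 5: doctor 1→shift A, doctor 2→shift H, doctor 4→shift I, doctor 5→shift D, doctor 6→shift E.
The set {doctor 1, doctor 2, doctor 3, doctor 7} has only 2 neighbours ({shift A, shift H}), so by Hall's theorem at most 5 of the 7 doctors can be matched.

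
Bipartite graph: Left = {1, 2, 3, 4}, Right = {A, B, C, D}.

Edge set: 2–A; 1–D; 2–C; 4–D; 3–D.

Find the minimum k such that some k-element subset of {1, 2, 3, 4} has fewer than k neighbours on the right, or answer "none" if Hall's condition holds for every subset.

2

Take S = {1, 3}. Its neighbourhood is {D}, so |N(S)| = 1 < |S| = 2.
No single vertex violates Hall's condition since each has at least one neighbour, so 2 is the minimum.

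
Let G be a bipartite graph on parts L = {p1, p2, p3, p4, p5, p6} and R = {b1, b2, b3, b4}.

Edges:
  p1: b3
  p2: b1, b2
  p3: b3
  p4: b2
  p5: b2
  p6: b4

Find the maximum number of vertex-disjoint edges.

4

For example, pair p1-b3, p2-b1, p4-b2, p6-b4.
The set {p1, p3, p4, p5} has only 2 neighbours ({b2, b3}), so by Hall's theorem at most 4 of the 6 left vertices can be matched.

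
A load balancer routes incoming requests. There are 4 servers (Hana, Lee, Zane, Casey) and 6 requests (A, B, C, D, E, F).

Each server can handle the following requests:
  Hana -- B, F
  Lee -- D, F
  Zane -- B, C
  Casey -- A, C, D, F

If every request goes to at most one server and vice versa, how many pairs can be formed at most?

4

A valid assignment of size 4: Hana→B, Lee→D, Zane→C, Casey→F.
This saturates every server, so 4 is the maximum.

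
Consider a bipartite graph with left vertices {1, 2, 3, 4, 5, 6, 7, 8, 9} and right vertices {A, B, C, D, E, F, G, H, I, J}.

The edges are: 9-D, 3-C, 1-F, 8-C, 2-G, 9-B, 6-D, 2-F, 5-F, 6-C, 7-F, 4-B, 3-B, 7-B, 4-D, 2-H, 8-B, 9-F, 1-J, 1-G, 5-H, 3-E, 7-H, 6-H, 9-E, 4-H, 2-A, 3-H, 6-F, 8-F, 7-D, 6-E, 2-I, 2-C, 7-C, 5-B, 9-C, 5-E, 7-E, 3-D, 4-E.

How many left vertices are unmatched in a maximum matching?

A valid assignment of size 8: 1→J, 2→G, 3→E, 4→D, 5→F, 6→C, 7→H, 8→B.
The set {3, 4, 5, 6, 7, 8, 9} has only 6 neighbours ({B, C, D, E, F, H}), so by Hall's theorem at most 8 of the 9 left vertices can be matched.
That matches 8 of the 9, leaving 1 unmatched; no matching can do better.

1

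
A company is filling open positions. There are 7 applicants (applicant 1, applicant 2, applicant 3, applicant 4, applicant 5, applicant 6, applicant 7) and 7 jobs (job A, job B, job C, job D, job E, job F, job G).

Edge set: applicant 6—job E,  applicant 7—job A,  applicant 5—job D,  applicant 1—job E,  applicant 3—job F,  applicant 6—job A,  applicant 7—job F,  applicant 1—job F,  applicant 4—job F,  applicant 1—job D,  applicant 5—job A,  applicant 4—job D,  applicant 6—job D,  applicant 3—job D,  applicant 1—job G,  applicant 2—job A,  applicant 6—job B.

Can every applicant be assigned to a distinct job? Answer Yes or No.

No

The set {applicant 2, applicant 3, applicant 4, applicant 5, applicant 7} has only 3 neighbours ({job A, job D, job F}), so by Hall's theorem at most 5 of the 7 applicants can be matched.
Hence no matching covers every applicant.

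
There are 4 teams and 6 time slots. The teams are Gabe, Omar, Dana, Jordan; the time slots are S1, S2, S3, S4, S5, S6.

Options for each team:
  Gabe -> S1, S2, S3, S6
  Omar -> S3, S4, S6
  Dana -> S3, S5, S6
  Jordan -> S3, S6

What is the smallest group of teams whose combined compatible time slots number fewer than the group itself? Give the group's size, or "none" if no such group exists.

A matching saturating every team exists, for instance Gabe→S2, Omar→S4, Dana→S3, Jordan→S6.
By Hall's marriage theorem, this means |N(S)| ≥ |S| for every subset S, so no violating subset exists.

none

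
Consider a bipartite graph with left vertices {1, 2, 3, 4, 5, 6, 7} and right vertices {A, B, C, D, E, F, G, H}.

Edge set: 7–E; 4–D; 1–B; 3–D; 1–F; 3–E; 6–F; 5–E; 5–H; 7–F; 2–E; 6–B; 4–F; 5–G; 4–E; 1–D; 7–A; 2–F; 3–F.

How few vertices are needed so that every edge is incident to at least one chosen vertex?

The 6 edges 1–B, 2–F, 3–D, 4–E, 5–G, 7–A form a matching, so any vertex cover needs at least 6 vertices (one per matched edge).
Conversely {5, 7, B, D, E, F} meets every edge and has exactly 6 vertices, so 6 is optimal.

6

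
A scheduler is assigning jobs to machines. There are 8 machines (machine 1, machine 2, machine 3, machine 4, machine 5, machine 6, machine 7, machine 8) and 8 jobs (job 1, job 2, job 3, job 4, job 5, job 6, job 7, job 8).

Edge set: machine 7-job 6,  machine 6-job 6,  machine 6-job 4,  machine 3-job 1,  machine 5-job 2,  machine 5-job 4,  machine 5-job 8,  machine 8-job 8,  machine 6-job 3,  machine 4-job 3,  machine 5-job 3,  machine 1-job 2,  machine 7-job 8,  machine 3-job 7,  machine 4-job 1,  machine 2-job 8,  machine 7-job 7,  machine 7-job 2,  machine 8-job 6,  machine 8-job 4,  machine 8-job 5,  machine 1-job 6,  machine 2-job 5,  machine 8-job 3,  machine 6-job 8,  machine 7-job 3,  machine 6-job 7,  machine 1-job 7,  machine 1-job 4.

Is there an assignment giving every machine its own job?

Yes

A valid assignment of size 8: machine 1→job 6, machine 2→job 8, machine 3→job 1, machine 4→job 3, machine 5→job 2, machine 6→job 4, machine 7→job 7, machine 8→job 5.
All 8 machines are covered.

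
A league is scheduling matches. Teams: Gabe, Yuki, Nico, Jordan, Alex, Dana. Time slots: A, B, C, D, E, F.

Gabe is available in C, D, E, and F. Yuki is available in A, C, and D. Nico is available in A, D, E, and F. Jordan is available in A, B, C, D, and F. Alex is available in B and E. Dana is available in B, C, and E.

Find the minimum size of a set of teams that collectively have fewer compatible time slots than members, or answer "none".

A matching saturating every team exists, for instance Gabe→F, Yuki→C, Nico→D, Jordan→A, Alex→E, Dana→B.
By Hall's marriage theorem, this means |N(S)| ≥ |S| for every subset S, so no violating subset exists.

none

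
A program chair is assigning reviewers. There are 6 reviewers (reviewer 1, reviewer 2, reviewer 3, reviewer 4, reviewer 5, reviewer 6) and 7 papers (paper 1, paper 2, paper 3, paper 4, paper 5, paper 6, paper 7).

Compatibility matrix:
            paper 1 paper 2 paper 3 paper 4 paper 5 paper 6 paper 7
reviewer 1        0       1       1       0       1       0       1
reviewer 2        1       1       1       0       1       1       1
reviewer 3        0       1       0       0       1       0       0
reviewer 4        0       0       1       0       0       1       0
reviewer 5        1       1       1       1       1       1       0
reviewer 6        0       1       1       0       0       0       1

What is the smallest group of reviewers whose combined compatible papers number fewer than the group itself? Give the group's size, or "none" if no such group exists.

none

A matching saturating every reviewer exists, for instance reviewer 1→paper 2, reviewer 2→paper 1, reviewer 3→paper 5, reviewer 4→paper 3, reviewer 5→paper 6, reviewer 6→paper 7.
By Hall's marriage theorem, this means |N(S)| ≥ |S| for every subset S, so no violating subset exists.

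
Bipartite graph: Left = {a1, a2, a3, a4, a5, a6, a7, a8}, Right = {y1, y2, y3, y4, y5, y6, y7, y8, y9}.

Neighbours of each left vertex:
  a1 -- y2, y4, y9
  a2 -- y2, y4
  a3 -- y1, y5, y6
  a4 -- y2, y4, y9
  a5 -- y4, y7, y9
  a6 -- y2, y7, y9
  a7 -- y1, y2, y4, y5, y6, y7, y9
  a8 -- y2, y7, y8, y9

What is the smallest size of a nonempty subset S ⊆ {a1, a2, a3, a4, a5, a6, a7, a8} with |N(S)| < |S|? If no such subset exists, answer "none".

Take S = {a1, a2, a4, a5, a6}. Its neighbourhood is {y2, y4, y7, y9}, so |N(S)| = 4 < |S| = 5.
Every subset of size less than 5 has at least as many neighbours as members, so 5 is the minimum.

5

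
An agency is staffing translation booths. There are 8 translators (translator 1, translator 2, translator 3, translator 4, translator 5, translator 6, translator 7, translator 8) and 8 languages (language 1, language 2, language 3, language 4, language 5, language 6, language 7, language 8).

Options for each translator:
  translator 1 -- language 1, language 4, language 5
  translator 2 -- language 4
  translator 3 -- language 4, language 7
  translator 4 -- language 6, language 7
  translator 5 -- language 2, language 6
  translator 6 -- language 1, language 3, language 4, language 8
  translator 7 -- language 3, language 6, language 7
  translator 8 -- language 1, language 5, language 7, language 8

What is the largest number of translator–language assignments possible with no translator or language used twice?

8

For example, pair translator 1→language 5, translator 2→language 4, translator 3→language 7, translator 4→language 6, translator 5→language 2, translator 6→language 1, translator 7→language 3, translator 8→language 8.
All 8 translators are matched, so no larger matching exists.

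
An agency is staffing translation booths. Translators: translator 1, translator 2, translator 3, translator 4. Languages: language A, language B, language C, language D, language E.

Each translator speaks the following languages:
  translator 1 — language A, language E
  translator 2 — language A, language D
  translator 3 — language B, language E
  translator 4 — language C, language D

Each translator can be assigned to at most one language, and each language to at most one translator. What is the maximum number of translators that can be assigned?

One maximum matching: translator 1→language E, translator 2→language A, translator 3→language B, translator 4→language D.
This saturates every translator, so 4 is the maximum.

4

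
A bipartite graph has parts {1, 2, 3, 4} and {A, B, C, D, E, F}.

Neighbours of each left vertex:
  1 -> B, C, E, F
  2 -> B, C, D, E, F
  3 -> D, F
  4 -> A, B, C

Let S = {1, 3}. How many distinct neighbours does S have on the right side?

The union of neighbours of {1, 3} is {B, C, D, E, F}, which has 5 elements.
Since |N(S)| = 5 ≥ |S| = 2, Hall's condition holds for this subset.

5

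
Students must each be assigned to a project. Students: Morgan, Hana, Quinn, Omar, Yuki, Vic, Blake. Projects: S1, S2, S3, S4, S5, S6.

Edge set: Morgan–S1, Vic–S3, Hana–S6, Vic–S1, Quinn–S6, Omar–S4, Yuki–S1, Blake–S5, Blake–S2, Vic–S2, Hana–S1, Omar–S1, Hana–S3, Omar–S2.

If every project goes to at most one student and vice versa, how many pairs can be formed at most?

One maximum matching: Morgan–S1, Hana–S3, Quinn–S6, Omar–S4, Vic–S2, Blake–S5.
The set {Morgan, Yuki} has only 1 neighbour ({S1}), so by Hall's theorem at most 6 of the 7 students can be matched.

6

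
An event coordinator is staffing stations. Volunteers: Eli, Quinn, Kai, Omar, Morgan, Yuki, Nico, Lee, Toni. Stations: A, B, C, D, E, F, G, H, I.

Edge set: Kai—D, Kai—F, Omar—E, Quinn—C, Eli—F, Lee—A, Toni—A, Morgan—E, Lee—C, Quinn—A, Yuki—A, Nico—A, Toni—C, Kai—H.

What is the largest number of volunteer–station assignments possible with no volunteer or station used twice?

5

One maximum matching: Eli→F, Quinn→C, Kai→D, Omar→E, Yuki→A.
The set {Quinn, Omar, Morgan, Yuki, Nico, Lee, Toni} has only 3 neighbours ({A, C, E}), so by Hall's theorem at most 5 of the 9 volunteers can be matched.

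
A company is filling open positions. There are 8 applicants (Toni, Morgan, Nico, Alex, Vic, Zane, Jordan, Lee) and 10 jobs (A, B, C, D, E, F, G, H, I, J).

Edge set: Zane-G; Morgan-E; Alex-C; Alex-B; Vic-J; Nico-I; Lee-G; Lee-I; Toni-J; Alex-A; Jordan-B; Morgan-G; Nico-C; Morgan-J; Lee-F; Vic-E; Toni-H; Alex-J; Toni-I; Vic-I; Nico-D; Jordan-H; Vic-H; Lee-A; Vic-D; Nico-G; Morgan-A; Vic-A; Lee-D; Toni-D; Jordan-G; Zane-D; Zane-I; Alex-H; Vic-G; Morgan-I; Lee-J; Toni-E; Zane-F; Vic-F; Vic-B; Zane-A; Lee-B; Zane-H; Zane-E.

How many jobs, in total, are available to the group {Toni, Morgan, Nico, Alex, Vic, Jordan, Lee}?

The union of neighbours of {Toni, Morgan, Nico, Alex, Vic, Jordan, Lee} is {A, B, C, D, E, F, G, H, I, J}, which has 10 elements.
Since |N(S)| = 10 ≥ |S| = 7, Hall's condition holds for this subset.

10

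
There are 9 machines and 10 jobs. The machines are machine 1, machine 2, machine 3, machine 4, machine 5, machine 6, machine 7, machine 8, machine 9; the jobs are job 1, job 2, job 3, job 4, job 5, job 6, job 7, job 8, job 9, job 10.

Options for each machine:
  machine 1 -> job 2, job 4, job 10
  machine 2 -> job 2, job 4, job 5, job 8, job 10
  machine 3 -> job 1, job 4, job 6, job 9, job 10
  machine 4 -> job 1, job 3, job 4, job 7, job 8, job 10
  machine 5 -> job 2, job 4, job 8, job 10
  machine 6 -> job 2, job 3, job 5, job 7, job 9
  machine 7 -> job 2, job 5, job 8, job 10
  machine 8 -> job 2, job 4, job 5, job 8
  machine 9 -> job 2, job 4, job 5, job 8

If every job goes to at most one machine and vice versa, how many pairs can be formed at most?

A valid assignment of size 8: machine 1–job 10, machine 2–job 5, machine 3–job 1, machine 4–job 7, machine 5–job 4, machine 6–job 9, machine 7–job 8, machine 8–job 2.
The set {machine 1, machine 2, machine 5, machine 7, machine 8, machine 9} has only 5 neighbours ({job 10, job 2, job 4, job 5, job 8}), so by Hall's theorem at most 8 of the 9 machines can be matched.

8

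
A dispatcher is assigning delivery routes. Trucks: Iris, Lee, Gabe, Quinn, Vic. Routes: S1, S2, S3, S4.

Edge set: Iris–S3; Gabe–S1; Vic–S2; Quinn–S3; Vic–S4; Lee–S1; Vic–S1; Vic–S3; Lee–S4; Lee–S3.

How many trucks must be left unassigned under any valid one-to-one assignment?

A valid assignment of size 4: Iris-S3, Lee-S4, Gabe-S1, Vic-S2.
The set {Iris, Quinn} has only 1 neighbour ({S3}), so by Hall's theorem at most 4 of the 5 trucks can be matched.
That matches 4 of the 5, leaving 1 unmatched; no matching can do better.

1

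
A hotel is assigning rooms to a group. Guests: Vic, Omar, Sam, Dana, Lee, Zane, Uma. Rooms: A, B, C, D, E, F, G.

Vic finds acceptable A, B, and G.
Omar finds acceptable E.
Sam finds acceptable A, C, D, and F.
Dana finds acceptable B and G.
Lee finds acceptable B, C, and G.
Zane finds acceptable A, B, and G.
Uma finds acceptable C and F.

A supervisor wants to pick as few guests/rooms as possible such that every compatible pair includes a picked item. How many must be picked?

7

A maximum matching has 7 edges (e.g. Vic–A, Omar–E, Sam–D, Dana–G, Lee–C, Zane–B, Uma–F).
By König's theorem the minimum vertex cover has the same size. One such cover is {Vic, Omar, Sam, Dana, Lee, Zane, Uma}.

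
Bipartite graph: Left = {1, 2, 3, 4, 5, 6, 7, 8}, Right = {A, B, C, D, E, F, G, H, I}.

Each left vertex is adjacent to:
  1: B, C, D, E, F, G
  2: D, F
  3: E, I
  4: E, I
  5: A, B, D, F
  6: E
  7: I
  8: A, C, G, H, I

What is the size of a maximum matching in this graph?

One maximum matching: 1→B, 2→D, 3→I, 4→E, 5→F, 8→G.
The set {3, 4, 6, 7} has only 2 neighbours ({E, I}), so by Hall's theorem at most 6 of the 8 left vertices can be matched.

6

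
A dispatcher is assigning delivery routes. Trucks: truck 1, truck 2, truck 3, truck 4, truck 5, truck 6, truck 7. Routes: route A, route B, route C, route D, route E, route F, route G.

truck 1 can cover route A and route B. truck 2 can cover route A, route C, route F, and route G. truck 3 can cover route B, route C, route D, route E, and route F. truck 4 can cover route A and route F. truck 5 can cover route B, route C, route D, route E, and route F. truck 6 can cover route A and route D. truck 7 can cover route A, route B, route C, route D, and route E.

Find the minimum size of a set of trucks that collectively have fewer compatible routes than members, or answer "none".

A matching saturating every truck exists, for instance truck 1→route B, truck 2→route G, truck 3→route D, truck 4→route F, truck 5→route C, truck 6→route A, truck 7→route E.
By Hall's marriage theorem, this means |N(S)| ≥ |S| for every subset S, so no violating subset exists.

none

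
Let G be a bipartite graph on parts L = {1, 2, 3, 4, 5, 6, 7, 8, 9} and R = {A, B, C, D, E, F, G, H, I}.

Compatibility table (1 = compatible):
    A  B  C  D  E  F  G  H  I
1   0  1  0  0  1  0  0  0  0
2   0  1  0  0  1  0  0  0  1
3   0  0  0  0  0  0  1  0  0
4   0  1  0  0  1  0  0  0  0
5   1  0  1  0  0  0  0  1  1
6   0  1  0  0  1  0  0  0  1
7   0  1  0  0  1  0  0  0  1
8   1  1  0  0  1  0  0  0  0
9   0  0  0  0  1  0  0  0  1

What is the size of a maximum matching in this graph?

6

For example, pair 1-E, 2-I, 3-G, 4-B, 5-C, 8-A.
The set {1, 2, 4, 6, 7, 9} has only 3 neighbours ({B, E, I}), so by Hall's theorem at most 6 of the 9 left vertices can be matched.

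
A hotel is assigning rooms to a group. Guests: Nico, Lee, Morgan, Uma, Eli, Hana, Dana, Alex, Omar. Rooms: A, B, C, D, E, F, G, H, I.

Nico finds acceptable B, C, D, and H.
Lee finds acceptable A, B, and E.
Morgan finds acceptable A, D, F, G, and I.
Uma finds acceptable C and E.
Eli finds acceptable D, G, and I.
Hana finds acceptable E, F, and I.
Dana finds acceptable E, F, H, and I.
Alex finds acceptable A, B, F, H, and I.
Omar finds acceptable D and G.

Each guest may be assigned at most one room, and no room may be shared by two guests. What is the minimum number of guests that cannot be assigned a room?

0

For example, pair Nico–D, Lee–B, Morgan–A, Uma–C, Eli–I, Hana–F, Dana–E, Alex–H, Omar–G.
This saturates every guest, so 9 is the maximum.
That matches 9 of the 9, leaving 0 unmatched; no matching can do better.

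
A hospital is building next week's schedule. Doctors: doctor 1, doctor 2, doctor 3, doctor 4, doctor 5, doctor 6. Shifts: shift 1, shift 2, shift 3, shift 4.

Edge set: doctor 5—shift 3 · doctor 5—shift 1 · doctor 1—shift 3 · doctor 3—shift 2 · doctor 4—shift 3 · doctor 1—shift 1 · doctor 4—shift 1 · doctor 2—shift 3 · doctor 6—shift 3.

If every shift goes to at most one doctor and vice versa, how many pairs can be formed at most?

For example, pair doctor 1–shift 1, doctor 2–shift 3, doctor 3–shift 2.
The set {doctor 1, doctor 2, doctor 4, doctor 5, doctor 6} has only 2 neighbours ({shift 1, shift 3}), so by Hall's theorem at most 3 of the 6 doctors can be matched.

3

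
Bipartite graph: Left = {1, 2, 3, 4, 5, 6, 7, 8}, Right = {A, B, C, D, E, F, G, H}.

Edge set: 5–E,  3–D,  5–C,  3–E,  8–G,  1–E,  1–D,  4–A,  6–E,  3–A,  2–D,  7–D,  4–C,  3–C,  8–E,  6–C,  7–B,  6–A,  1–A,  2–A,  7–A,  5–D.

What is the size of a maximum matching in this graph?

One maximum matching: 1→D, 2→A, 3→E, 4→C, 7→B, 8→G.
The set {1, 2, 3, 4, 5, 6} has only 4 neighbours ({A, C, D, E}), so by Hall's theorem at most 6 of the 8 left vertices can be matched.

6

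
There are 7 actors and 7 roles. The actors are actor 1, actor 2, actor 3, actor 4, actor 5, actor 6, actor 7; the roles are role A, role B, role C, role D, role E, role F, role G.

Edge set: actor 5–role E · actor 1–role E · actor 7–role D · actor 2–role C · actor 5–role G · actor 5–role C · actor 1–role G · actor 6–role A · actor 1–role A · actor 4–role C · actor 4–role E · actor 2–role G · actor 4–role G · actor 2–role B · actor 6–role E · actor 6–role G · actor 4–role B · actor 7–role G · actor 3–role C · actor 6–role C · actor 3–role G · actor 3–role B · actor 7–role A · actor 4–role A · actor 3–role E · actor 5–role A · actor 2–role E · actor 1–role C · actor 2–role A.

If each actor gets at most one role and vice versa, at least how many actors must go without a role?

One maximum matching: actor 1-role A, actor 2-role B, actor 3-role E, actor 4-role C, actor 5-role G, actor 7-role D.
The set {actor 1, actor 2, actor 3, actor 4, actor 5, actor 6} has only 5 neighbours ({role A, role B, role C, role E, role G}), so by Hall's theorem at most 6 of the 7 actors can be matched.
That matches 6 of the 7, leaving 1 unmatched; no matching can do better.

1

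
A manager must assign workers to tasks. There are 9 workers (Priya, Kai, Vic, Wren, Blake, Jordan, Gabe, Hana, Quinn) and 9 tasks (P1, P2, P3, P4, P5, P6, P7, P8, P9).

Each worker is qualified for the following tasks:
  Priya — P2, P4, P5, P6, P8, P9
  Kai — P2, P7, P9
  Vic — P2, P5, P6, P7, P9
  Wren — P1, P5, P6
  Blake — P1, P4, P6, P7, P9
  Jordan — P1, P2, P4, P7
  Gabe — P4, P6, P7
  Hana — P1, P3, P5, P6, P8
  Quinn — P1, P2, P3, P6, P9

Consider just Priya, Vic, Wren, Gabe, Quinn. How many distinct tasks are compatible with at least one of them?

The union of neighbours of {Priya, Vic, Wren, Gabe, Quinn} is {P1, P2, P3, P4, P5, P6, P7, P8, P9}, which has 9 elements.
Since |N(S)| = 9 ≥ |S| = 5, Hall's condition holds for this subset.

9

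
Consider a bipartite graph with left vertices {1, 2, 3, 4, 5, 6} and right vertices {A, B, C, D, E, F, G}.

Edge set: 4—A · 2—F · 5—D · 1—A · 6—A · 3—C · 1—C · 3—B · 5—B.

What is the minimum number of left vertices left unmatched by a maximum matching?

1

One maximum matching: 1→C, 2→F, 3→B, 4→A, 5→D.
The set {4, 6} has only 1 neighbour ({A}), so by Hall's theorem at most 5 of the 6 left vertices can be matched.
That matches 5 of the 6, leaving 1 unmatched; no matching can do better.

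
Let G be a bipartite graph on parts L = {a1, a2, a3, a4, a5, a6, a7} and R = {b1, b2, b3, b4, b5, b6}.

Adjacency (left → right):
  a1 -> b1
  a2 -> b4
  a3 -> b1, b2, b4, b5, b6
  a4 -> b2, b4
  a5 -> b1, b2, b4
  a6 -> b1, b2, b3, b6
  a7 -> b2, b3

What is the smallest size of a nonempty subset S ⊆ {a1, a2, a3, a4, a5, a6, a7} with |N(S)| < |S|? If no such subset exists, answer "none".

4

Take S = {a1, a2, a4, a5}. Its neighbourhood is {b1, b2, b4}, so |N(S)| = 3 < |S| = 4.
Every subset of size less than 4 has at least as many neighbours as members, so 4 is the minimum.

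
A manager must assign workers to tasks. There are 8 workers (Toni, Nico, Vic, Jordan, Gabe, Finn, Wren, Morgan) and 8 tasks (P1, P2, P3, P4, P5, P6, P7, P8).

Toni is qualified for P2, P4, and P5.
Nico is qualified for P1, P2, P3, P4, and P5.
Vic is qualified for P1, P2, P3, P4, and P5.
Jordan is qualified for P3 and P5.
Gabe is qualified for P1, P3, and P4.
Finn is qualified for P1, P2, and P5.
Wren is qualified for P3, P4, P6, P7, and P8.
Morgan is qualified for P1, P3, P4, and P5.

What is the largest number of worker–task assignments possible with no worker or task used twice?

A valid assignment of size 6: Toni–P4, Nico–P2, Vic–P3, Jordan–P5, Gabe–P1, Wren–P7.
The set {Toni, Nico, Vic, Jordan, Gabe, Finn, Morgan} has only 5 neighbours ({P1, P2, P3, P4, P5}), so by Hall's theorem at most 6 of the 8 workers can be matched.

6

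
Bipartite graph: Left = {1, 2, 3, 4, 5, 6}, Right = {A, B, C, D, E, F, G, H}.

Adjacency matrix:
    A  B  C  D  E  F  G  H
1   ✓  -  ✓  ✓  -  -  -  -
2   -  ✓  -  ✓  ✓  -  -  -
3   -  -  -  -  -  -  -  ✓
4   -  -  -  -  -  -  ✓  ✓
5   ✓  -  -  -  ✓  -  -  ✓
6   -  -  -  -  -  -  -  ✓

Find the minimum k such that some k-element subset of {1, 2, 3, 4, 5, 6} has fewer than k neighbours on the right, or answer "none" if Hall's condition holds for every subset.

Take S = {3, 6}. Its neighbourhood is {H}, so |N(S)| = 1 < |S| = 2.
No single vertex violates Hall's condition since each has at least one neighbour, so 2 is the minimum.

2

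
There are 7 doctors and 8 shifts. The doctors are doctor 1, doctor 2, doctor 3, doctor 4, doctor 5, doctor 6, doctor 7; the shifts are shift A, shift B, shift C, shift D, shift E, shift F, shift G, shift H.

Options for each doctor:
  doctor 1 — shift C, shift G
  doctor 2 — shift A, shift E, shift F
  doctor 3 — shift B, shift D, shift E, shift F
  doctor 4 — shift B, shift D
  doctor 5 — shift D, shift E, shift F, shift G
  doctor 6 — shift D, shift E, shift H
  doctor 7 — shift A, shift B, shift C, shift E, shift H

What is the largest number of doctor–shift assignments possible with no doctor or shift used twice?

For example, pair doctor 1–shift C, doctor 2–shift E, doctor 3–shift F, doctor 4–shift B, doctor 5–shift G, doctor 6–shift D, doctor 7–shift A.
All 7 doctors are matched, so no larger matching exists.

7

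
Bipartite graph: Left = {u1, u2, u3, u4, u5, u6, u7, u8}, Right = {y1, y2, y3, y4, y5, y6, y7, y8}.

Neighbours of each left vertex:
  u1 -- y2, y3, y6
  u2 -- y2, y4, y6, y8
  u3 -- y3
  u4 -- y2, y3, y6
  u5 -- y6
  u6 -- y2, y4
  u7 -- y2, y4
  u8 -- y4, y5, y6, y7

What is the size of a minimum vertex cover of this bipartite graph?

6

{u2, u8, y2, y3, y4, y6} is a vertex cover of size 6: every edge has an endpoint in this set.
No smaller cover exists because u1–y6, u2–y8, u3–y3, u4–y2, u6–y4, u8–y7 is a matching of size 6, and a cover must include an endpoint of each of these disjoint edges (König's theorem).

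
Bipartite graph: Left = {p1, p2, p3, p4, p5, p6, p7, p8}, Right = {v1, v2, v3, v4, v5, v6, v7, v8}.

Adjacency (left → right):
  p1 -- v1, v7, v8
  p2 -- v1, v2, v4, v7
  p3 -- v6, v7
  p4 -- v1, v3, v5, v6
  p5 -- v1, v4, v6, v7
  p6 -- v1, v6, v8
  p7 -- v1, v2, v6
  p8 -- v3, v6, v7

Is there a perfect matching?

Yes

One maximum matching: p1–v8, p2–v7, p3–v6, p4–v5, p5–v4, p6–v1, p7–v2, p8–v3.
Every left vertex is matched, so this is a perfect matching.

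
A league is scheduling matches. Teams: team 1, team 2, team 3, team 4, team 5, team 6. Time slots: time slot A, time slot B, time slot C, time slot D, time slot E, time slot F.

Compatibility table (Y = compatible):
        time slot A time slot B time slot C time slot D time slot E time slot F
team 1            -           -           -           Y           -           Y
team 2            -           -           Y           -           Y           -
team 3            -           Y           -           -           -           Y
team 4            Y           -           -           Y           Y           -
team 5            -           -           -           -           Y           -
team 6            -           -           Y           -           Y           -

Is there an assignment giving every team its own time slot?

No

The set {team 2, team 5, team 6} has only 2 neighbours ({time slot C, time slot E}), so by Hall's theorem at most 5 of the 6 teams can be matched.
Hence no matching covers every team.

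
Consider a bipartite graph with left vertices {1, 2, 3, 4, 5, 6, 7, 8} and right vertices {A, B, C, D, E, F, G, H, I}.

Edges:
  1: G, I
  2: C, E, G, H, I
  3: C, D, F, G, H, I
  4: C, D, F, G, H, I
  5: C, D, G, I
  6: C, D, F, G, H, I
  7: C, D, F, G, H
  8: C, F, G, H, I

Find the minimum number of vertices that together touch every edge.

The 7 edges 1–I, 2–E, 3–D, 4–F, 5–C, 6–H, 7–G form a matching, so any vertex cover needs at least 7 vertices (one per matched edge).
Conversely {2, C, D, F, G, H, I} meets every edge and has exactly 7 vertices, so 7 is optimal.

7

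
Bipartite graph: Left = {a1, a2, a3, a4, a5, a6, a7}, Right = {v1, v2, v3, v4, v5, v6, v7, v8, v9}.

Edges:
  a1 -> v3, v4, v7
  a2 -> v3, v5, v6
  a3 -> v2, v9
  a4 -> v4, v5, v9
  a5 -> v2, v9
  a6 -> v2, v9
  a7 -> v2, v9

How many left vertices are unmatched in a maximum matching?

One maximum matching: a1–v7, a2–v6, a3–v9, a4–v4, a5–v2.
The set {a3, a5, a6, a7} has only 2 neighbours ({v2, v9}), so by Hall's theorem at most 5 of the 7 left vertices can be matched.
That matches 5 of the 7, leaving 2 unmatched; no matching can do better.

2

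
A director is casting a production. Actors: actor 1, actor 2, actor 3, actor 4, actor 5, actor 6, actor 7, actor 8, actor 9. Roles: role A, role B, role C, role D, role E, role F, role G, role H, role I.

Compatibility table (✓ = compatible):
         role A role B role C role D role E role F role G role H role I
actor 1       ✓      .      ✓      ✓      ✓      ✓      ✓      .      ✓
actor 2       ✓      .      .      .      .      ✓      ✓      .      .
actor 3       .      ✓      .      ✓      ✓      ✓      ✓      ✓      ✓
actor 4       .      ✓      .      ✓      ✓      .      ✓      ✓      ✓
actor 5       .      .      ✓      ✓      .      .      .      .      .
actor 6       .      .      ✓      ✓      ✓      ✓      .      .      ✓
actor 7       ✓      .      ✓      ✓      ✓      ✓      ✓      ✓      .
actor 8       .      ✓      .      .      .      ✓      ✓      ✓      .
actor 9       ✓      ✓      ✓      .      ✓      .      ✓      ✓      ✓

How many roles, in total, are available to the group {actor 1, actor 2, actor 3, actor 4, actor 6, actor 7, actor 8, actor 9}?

The union of neighbours of {actor 1, actor 2, actor 3, actor 4, actor 6, actor 7, actor 8, actor 9} is {role A, role B, role C, role D, role E, role F, role G, role H, role I}, which has 9 elements.
Since |N(S)| = 9 ≥ |S| = 8, Hall's condition holds for this subset.

9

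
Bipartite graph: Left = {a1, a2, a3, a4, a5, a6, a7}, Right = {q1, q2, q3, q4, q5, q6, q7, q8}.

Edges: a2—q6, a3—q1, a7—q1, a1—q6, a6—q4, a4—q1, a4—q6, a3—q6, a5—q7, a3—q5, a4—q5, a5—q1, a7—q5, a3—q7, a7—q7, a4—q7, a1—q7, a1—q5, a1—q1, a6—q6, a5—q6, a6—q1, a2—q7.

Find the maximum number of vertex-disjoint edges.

A valid assignment of size 5: a1→q1, a2→q7, a3→q5, a4→q6, a6→q4.
The set {a1, a2, a3, a4, a5, a7} has only 4 neighbours ({q1, q5, q6, q7}), so by Hall's theorem at most 5 of the 7 left vertices can be matched.

5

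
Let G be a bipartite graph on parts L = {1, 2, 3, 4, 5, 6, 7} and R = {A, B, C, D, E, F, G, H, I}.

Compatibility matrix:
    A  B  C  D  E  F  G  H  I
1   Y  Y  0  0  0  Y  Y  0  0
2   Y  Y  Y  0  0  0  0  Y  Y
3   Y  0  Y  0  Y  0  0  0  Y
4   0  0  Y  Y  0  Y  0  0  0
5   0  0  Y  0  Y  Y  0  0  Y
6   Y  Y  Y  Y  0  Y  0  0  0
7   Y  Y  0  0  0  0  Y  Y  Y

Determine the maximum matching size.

7

For example, pair 1→B, 2→H, 3→I, 4→F, 5→E, 6→A, 7→G.
All 7 left vertices are matched, so no larger matching exists.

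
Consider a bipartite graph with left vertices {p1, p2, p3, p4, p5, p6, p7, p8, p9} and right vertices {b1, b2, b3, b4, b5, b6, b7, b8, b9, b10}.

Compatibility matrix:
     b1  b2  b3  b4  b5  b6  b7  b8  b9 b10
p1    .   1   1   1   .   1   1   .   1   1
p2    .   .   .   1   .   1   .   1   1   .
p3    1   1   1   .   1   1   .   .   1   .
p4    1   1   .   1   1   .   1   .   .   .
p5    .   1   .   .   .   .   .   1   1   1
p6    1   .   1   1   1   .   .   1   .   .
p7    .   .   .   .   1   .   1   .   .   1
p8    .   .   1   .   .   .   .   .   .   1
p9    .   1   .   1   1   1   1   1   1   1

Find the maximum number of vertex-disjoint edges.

One maximum matching: p1-b6, p2-b8, p3-b5, p4-b4, p5-b2, p6-b1, p7-b10, p8-b3, p9-b7.
All 9 left vertices are matched, so no larger matching exists.

9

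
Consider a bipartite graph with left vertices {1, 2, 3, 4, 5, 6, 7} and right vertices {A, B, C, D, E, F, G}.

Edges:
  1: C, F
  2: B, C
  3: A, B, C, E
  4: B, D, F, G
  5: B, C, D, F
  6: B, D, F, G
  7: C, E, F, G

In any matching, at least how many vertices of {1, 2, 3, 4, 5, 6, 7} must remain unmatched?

0

A valid assignment of size 7: 1→F, 2→C, 3→A, 4→G, 5→D, 6→B, 7→E.
All 7 left vertices are matched, so no larger matching exists.
That matches 7 of the 7, leaving 0 unmatched; no matching can do better.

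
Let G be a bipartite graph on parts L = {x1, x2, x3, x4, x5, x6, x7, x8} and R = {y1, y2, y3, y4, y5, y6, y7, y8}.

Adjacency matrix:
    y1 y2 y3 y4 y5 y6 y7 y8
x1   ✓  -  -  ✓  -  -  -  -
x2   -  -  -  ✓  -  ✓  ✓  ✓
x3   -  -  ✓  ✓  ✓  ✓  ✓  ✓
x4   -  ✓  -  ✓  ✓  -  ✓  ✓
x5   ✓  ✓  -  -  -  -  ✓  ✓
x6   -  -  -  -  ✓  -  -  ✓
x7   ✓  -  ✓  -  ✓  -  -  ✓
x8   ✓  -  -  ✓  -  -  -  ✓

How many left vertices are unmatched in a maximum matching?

For example, pair x1–y4, x2–y8, x3–y6, x4–y2, x5–y7, x6–y5, x7–y3, x8–y1.
All 8 left vertices are matched, so no larger matching exists.
That matches 8 of the 8, leaving 0 unmatched; no matching can do better.

0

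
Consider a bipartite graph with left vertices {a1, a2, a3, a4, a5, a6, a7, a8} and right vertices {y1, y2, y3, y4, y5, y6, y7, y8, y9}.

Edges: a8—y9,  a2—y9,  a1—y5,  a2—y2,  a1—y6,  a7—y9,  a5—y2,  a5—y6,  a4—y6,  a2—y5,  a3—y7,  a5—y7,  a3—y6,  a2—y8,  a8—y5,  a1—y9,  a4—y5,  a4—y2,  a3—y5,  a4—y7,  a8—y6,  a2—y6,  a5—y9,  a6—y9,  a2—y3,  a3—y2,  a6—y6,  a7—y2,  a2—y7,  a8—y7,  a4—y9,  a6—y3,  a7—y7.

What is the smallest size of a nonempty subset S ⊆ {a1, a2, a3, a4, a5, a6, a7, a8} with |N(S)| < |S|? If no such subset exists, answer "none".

6

Take S = {a1, a3, a4, a5, a7, a8}. Its neighbourhood is {y2, y5, y6, y7, y9}, so |N(S)| = 5 < |S| = 6.
Every subset of size less than 6 has at least as many neighbours as members, so 6 is the minimum.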